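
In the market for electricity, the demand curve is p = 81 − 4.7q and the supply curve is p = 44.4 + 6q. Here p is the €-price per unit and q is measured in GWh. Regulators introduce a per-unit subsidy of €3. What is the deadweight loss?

Competitive equilibrium: 81 − 4.7q = 44.4 + 6q → q* = 3.4206, p* = 64.9234.
The subsidy lowers effective supply by 3: p = 41.4 + 6q.
New quantity: 81 − 4.7q = 41.4 + 6q → q' = 3.7009.
Overproduction Δq = 3.7009 − 3.4206 = 0.2803; wedge = subsidy = 3.
DWL = ½ × 0.2803 × 3 = €0.42.

€0.42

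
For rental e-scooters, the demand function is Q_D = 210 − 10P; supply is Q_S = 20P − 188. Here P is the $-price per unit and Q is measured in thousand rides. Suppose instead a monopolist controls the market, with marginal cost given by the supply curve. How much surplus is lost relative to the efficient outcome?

$71.77 thousand

In inverse form: demand P = 21 − 0.1Q, supply P = 9.4 + 0.05Q.
Competitive equilibrium: 21 − 0.1Q = 9.4 + 0.05Q → Q* = 77.3333, P* = 13.2667.
Marginal revenue: MR = 21 − 0.2Q. Set MR = MC: 21 − 0.2Q = 9.4 + 0.05Q → Q_m = 46.4.
Price P_m = 21 − 0.1·46.4 = 16.36; MC(Q_m) = 9.4 + 0.05·46.4 = 11.72.
Competitive Q* = 77.3333, so ΔQ = 30.9333; wedge = 16.36 − 11.72 = 4.64.
Deadweight loss = ½ × 30.9333 × 4.64 = $71.77 thousand.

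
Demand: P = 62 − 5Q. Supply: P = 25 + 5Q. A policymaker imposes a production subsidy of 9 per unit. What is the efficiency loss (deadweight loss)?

4.05

Competitive equilibrium: 62 − 5Q = 25 + 5Q → Q* = 3.7, P* = 43.5.
The subsidy lowers effective supply by 9: P = 16 + 5Q.
New quantity: 62 − 5Q = 16 + 5Q → Q' = 4.6.
Overproduction ΔQ = 4.6 − 3.7 = 0.9; wedge = subsidy = 9.
Deadweight loss = ½ × 0.9 × 9 = 4.05.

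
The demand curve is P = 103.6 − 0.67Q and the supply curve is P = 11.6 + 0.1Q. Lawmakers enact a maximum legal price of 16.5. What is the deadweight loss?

1912.49

Competitive equilibrium: 103.6 − 0.67Q = 11.6 + 0.1Q → Q* = 119.4805, P* = 23.5481.
At the ceiling P = 16.5, quantity supplied = (16.5 − 11.6)/0.1 = 49.
Willingness to pay at Q' = 49: 103.6 − 0.67·49 = 70.77.
ΔQ = 119.4805 − 49 = 70.4805; wedge = 70.77 − 16.5 = 54.27.
DWL = ½ × 70.4805 × 54.27 = 1912.49.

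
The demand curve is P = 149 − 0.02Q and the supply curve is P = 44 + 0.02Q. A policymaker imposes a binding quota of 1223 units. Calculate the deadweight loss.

39312.08

Competitive equilibrium: 149 − 0.02Q = 44 + 0.02Q → Q* = 2625, P* = 96.5.
At Q = 1223: demand price = 149 − 0.02·1223 = 124.54; supply price = 44 + 0.02·1223 = 68.46.
ΔQ = 2625 − 1223 = 1402; wedge = 124.54 − 68.46 = 56.08.
Welfare loss = ½ × 1402 × 56.08 = 39312.08.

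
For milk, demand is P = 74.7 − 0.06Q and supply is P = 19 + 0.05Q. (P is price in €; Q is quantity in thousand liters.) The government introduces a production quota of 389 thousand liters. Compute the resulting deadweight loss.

Competitive equilibrium: 74.7 − 0.06Q = 19 + 0.05Q → Q* = 506.3636, P* = 44.3182.
At Q = 389: demand price = 74.7 − 0.06·389 = 51.36; supply price = 19 + 0.05·389 = 38.45.
ΔQ = 506.3636 − 389 = 117.3636; wedge = 51.36 − 38.45 = 12.91.
The triangle = ½ × 117.3636 × 12.91 = €757.58 thousand.

€757.58 thousand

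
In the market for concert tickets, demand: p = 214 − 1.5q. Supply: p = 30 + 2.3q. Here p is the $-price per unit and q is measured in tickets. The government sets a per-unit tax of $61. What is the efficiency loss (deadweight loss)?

Competitive equilibrium: 214 − 1.5q = 30 + 2.3q → q* = 48.4211, p* = 141.3684.
With the tax, the buyer price exceeds the seller price by 61: (214 − 1.5q) − (30 + 2.3q) = 61 → q' = 32.3684.
Δq = 48.4211 − 32.3684 = 16.0527; the wedge equals the tax, 61.
Deadweight loss = ½ × 16.0527 × 61 = $489.61.

$489.61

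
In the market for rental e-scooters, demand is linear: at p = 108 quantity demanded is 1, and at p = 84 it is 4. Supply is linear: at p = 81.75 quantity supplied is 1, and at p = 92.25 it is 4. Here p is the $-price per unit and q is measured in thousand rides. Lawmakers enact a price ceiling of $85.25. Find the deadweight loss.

$9.46 thousand

Demand slope = (84 − 108)/(4 − 1) = −8, so p = 116 − 8q.
Supply slope = (92.25 − 81.75)/(4 − 1) = 3.5, so p = 78.25 + 3.5q.
Competitive equilibrium: 116 − 8q = 78.25 + 3.5q → q* = 3.2826, p* = 89.7391.
At the ceiling p = 85.25, quantity supplied = (85.25 − 78.25)/3.5 = 2.
Willingness to pay at q' = 2: 116 − 8·2 = 100.
Δq = 3.2826 − 2 = 1.2826; wedge = 100 − 85.25 = 14.75.
DWL = ½ × 1.2826 × 14.75 = $9.46 thousand.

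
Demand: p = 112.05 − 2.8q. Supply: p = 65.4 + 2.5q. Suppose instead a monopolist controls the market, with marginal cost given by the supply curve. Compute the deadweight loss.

24.53

Competitive equilibrium: 112.05 − 2.8q = 65.4 + 2.5q → q* = 8.8019, p* = 87.4047.
Marginal revenue: MR = 112.05 − 5.6q. Set MR = MC: 112.05 − 5.6q = 65.4 + 2.5q → q_m = 5.7593.
Price p_m = 112.05 − 2.8·5.7593 = 95.924; MC(q_m) = 65.4 + 2.5·5.7593 = 79.7983.
Competitive q* = 8.8019, so Δq = 3.0426; wedge = 95.924 − 79.7983 = 16.1257.
The triangle = ½ × 3.0426 × 16.1257 = 24.53.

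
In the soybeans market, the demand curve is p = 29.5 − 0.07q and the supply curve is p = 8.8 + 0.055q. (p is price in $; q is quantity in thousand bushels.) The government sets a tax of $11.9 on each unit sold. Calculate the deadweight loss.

Competitive equilibrium: 29.5 − 0.07q = 8.8 + 0.055q → q* = 165.6, p* = 17.908.
With the tax, the buyer price exceeds the seller price by 11.9: (29.5 − 0.07q) − (8.8 + 0.055q) = 11.9 → q' = 70.4.
Δq = 165.6 − 70.4 = 95.2; the wedge equals the tax, 11.9.
Welfare loss = ½ × 95.2 × 11.9 = $566.44 thousand.

$566.44 thousand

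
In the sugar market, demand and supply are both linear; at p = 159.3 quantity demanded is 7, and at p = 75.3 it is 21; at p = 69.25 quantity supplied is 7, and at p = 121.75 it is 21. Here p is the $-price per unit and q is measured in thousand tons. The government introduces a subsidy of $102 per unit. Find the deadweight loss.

Demand slope = (75.3 − 159.3)/(21 − 7) = −6, so p = 201.3 − 6q.
Supply slope = (121.75 − 69.25)/(21 − 7) = 3.75, so p = 43 + 3.75q.
Competitive equilibrium: 201.3 − 6q = 43 + 3.75q → q* = 16.2359, p* = 103.8846.
The subsidy lowers effective supply by 102: p = 3.75q − 59.
New quantity: 201.3 − 6q = 3.75q − 59 → q' = 26.6974.
Overproduction Δq = 26.6974 − 16.2359 = 10.4615; wedge = subsidy = 102.
Deadweight loss = ½ × 10.4615 × 102 = $533.54 thousand.

$533.54 thousand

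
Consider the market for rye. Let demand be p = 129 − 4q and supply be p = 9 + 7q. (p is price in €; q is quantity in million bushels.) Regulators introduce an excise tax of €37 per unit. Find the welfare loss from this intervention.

€62.23 million

Competitive equilibrium: 129 − 4q = 9 + 7q → q* = 10.9091, p* = 85.3636.
With the tax, the buyer price exceeds the seller price by 37: (129 − 4q) − (9 + 7q) = 37 → q' = 7.5455.
Δq = 10.9091 − 7.5455 = 3.3636; the wedge equals the tax, 37.
Deadweight loss = ½ × 3.3636 × 37 = €62.23 million.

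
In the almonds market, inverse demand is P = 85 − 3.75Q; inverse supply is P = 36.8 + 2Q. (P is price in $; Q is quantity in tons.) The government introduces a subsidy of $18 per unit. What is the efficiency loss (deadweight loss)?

$28.17

Competitive equilibrium: 85 − 3.75Q = 36.8 + 2Q → Q* = 8.3826, P* = 53.5652.
The subsidy lowers effective supply by 18: P = 18.8 + 2Q.
New quantity: 85 − 3.75Q = 18.8 + 2Q → Q' = 11.513.
Overproduction ΔQ = 11.513 − 8.3826 = 3.1304; wedge = subsidy = 18.
Welfare loss = ½ × 3.1304 × 18 = $28.17.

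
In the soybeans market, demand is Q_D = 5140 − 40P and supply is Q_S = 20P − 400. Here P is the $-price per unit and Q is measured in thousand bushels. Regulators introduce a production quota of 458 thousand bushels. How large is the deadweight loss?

In inverse form: demand P = 128.5 − 0.025Q, supply P = 20 + 0.05Q.
Competitive equilibrium: 128.5 − 0.025Q = 20 + 0.05Q → Q* = 1446.6667, P* = 92.3333.
At Q = 458: demand price = 128.5 − 0.025·458 = 117.05; supply price = 20 + 0.05·458 = 42.9.
ΔQ = 1446.6667 − 458 = 988.6667; wedge = 117.05 − 42.9 = 74.15.
Deadweight loss = ½ × 988.6667 × 74.15 = $36654.82 thousand.

$36654.82 thousand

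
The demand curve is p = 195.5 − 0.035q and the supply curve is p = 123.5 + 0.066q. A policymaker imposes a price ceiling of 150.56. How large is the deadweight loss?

Competitive equilibrium: 195.5 − 0.035q = 123.5 + 0.066q → q* = 712.8713, p* = 170.5495.
At the ceiling p = 150.56, quantity supplied = (150.56 − 123.5)/0.066 = 410.
Willingness to pay at q' = 410: 195.5 − 0.035·410 = 181.15.
Δq = 712.8713 − 410 = 302.8713; wedge = 181.15 − 150.56 = 30.59.
Deadweight loss = ½ × 302.8713 × 30.59 = 4632.42.

4632.42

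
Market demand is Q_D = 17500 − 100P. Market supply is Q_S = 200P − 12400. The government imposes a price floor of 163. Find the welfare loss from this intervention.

300833.33

In inverse form: demand P = 175 − 0.01Q, supply P = 62 + 0.005Q.
Competitive equilibrium: 175 − 0.01Q = 62 + 0.005Q → Q* = 7533.3333, P* = 99.6667.
At the floor P = 163, quantity demanded = (175 − 163)/0.01 = 1200.
Sellers' marginal cost at Q' = 1200: 62 + 0.005·1200 = 68.
ΔQ = 7533.3333 − 1200 = 6333.3333; wedge = 163 − 68 = 95.
DWL = ½ × 6333.3333 × 95 = 300833.33.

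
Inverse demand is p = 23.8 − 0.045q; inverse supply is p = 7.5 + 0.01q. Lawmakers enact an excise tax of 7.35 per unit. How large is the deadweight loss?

Competitive equilibrium: 23.8 − 0.045q = 7.5 + 0.01q → q* = 296.3636, p* = 10.4636.
With the tax, the buyer price exceeds the seller price by 7.35: (23.8 − 0.045q) − (7.5 + 0.01q) = 7.35 → q' = 162.7273.
Δq = 296.3636 − 162.7273 = 133.6363; the wedge equals the tax, 7.35.
DWL = ½ × 133.6363 × 7.35 = 491.11.

491.11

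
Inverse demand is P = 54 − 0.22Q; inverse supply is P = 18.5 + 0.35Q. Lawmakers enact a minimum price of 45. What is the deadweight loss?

130.17

Competitive equilibrium: 54 − 0.22Q = 18.5 + 0.35Q → Q* = 62.2807, P* = 40.2982.
At the floor P = 45, quantity demanded = (54 − 45)/0.22 = 40.9091.
Sellers' marginal cost at Q' = 40.9091: 18.5 + 0.35·40.9091 = 32.8182.
ΔQ = 62.2807 − 40.9091 = 21.3716; wedge = 45 − 32.8182 = 12.1818.
Deadweight loss = ½ × 21.3716 × 12.1818 = 130.17.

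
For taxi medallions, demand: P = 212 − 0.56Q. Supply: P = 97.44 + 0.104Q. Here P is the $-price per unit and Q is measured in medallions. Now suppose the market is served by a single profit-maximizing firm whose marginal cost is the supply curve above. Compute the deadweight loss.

$2068.62

Competitive equilibrium: 212 − 0.56Q = 97.44 + 0.104Q → Q* = 172.5301, P* = 115.3831.
Marginal revenue: MR = 212 − 1.12Q. Set MR = MC: 212 − 1.12Q = 97.44 + 0.104Q → Q_m = 93.5948.
Price P_m = 212 − 0.56·93.5948 = 159.5869; MC(Q_m) = 97.44 + 0.104·93.5948 = 107.1739.
Competitive Q* = 172.5301, so ΔQ = 78.9353; wedge = 159.5869 − 107.1739 = 52.413.
Welfare loss = ½ × 78.9353 × 52.413 = $2068.62.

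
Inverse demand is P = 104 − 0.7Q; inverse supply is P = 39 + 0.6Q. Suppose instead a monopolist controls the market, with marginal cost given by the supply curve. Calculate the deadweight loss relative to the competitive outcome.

Competitive equilibrium: 104 − 0.7Q = 39 + 0.6Q → Q* = 50, P* = 69.
Marginal revenue: MR = 104 − 1.4Q. Set MR = MC: 104 − 1.4Q = 39 + 0.6Q → Q_m = 32.5.
Price P_m = 104 − 0.7·32.5 = 81.25; MC(Q_m) = 39 + 0.6·32.5 = 58.5.
Competitive Q* = 50, so ΔQ = 17.5; wedge = 81.25 − 58.5 = 22.75.
Deadweight loss = ½ × 17.5 × 22.75 = 199.06.

199.06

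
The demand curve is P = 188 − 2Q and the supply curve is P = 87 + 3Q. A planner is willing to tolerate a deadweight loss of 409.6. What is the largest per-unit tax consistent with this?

Competitive equilibrium: 188 − 2Q = 87 + 3Q → Q* = 20.2, P* = 147.6.
A tax t gives ΔQ = t/5 and wedge t, so DWL = t²/10.
t²/10 = 409.6 → t² = 4096 → t = 64.

64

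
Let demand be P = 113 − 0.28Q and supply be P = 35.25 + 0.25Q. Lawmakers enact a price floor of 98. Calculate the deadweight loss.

Competitive equilibrium: 113 − 0.28Q = 35.25 + 0.25Q → Q* = 146.6981, P* = 71.9245.
At the floor P = 98, quantity demanded = (113 − 98)/0.28 = 53.5714.
Sellers' marginal cost at Q' = 53.5714: 35.25 + 0.25·53.5714 = 48.6429.
ΔQ = 146.6981 − 53.5714 = 93.1267; wedge = 98 − 48.6429 = 49.3571.
The triangle = ½ × 93.1267 × 49.3571 = 2298.23.

2298.23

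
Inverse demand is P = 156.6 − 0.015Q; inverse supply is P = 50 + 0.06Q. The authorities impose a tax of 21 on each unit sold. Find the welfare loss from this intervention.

2940

Competitive equilibrium: 156.6 − 0.015Q = 50 + 0.06Q → Q* = 1421.3333, P* = 135.28.
With the tax, the buyer price exceeds the seller price by 21: (156.6 − 0.015Q) − (50 + 0.06Q) = 21 → Q' = 1141.3333.
ΔQ = 1421.3333 − 1141.3333 = 280; the wedge equals the tax, 21.
Deadweight loss = ½ × 280 × 21 = 2940.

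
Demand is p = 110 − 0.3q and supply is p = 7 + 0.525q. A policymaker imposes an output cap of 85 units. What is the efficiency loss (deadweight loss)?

655.01

Competitive equilibrium: 110 − 0.3q = 7 + 0.525q → q* = 124.8485, p* = 72.5455.
At q = 85: demand price = 110 − 0.3·85 = 84.5; supply price = 7 + 0.525·85 = 51.625.
Δq = 124.8485 − 85 = 39.8485; wedge = 84.5 − 51.625 = 32.875.
Deadweight loss = ½ × 39.8485 × 32.875 = 655.01.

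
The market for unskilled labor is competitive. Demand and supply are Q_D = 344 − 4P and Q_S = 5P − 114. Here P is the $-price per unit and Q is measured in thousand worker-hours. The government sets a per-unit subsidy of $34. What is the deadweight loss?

In inverse form: demand P = 86 − 0.25Q, supply P = 22.8 + 0.2Q.
Competitive equilibrium: 86 − 0.25Q = 22.8 + 0.2Q → Q* = 140.44444, P* = 50.88889.
The subsidy lowers effective supply by 34: P = 0.2Q − 11.2.
New quantity: 86 − 0.25Q = 0.2Q − 11.2 → Q' = 216.
Overproduction ΔQ = 216 − 140.44444 = 75.55556; wedge = subsidy = 34.
The triangle = ½ × 75.55556 × 34 = $1284.44 thousand.

$1284.44 thousand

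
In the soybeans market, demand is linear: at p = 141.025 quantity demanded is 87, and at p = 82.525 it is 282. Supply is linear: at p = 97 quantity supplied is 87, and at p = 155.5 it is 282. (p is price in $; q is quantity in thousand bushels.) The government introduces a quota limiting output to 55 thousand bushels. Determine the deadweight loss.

Demand slope = (82.525 − 141.025)/(282 − 87) = −0.3, so p = 167.125 − 0.3q.
Supply slope = (155.5 − 97)/(282 − 87) = 0.3, so p = 70.9 + 0.3q.
Competitive equilibrium: 167.125 − 0.3q = 70.9 + 0.3q → q* = 160.375, p* = 119.0125.
At q = 55: demand price = 167.125 − 0.3·55 = 150.625; supply price = 70.9 + 0.3·55 = 87.4.
Δq = 160.375 − 55 = 105.375; wedge = 150.625 − 87.4 = 63.225.
Welfare loss = ½ × 105.375 × 63.225 = $3331.17 thousand.

$3331.17 thousand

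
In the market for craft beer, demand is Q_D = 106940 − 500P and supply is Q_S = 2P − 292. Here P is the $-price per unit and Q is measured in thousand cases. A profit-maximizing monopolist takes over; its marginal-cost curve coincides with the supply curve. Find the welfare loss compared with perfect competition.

$0.07 thousand

In inverse form: demand P = 213.88 − 0.002Q, supply P = 146 + 0.5Q.
Competitive equilibrium: 213.88 − 0.002Q = 146 + 0.5Q → Q* = 135.2191, P* = 213.6096.
Marginal revenue: MR = 213.88 − 0.004Q. Set MR = MC: 213.88 − 0.004Q = 146 + 0.5Q → Q_m = 134.6825.
Price P_m = 213.88 − 0.002·134.6825 = 213.6106; MC(Q_m) = 146 + 0.5·134.6825 = 213.3413.
Competitive Q* = 135.2191, so ΔQ = 0.5366; wedge = 213.6106 − 213.3413 = 0.2693.
Welfare loss = ½ × 0.5366 × 0.2693 = $0.07 thousand.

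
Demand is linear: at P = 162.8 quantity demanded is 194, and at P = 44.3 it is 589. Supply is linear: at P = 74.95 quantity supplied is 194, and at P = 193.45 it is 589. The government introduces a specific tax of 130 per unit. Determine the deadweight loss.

Demand slope = (44.3 − 162.8)/(589 − 194) = −0.3, so P = 221 − 0.3Q.
Supply slope = (193.45 − 74.95)/(589 − 194) = 0.3, so P = 16.75 + 0.3Q.
Competitive equilibrium: 221 − 0.3Q = 16.75 + 0.3Q → Q* = 340.41667, P* = 118.875.
With the tax, the buyer price exceeds the seller price by 130: (221 − 0.3Q) − (16.75 + 0.3Q) = 130 → Q' = 123.75.
ΔQ = 340.41667 − 123.75 = 216.66667; the wedge equals the tax, 130.
DWL = ½ × 216.66667 × 130 = 14083.33.

14083.33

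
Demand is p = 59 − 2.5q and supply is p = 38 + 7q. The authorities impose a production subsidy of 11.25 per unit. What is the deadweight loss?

Competitive equilibrium: 59 − 2.5q = 38 + 7q → q* = 2.2105, p* = 53.4737.
The subsidy lowers effective supply by 11.25: p = 26.75 + 7q.
New quantity: 59 − 2.5q = 26.75 + 7q → q' = 3.3947.
Overproduction Δq = 3.3947 − 2.2105 = 1.1842; wedge = subsidy = 11.25.
Welfare loss = ½ × 1.1842 × 11.25 = 6.66.

6.66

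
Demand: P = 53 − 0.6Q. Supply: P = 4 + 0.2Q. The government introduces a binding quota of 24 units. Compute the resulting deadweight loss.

Competitive equilibrium: 53 − 0.6Q = 4 + 0.2Q → Q* = 61.25, P* = 16.25.
At Q = 24: demand price = 53 − 0.6·24 = 38.6; supply price = 4 + 0.2·24 = 8.8.
ΔQ = 61.25 − 24 = 37.25; wedge = 38.6 − 8.8 = 29.8.
Deadweight loss = ½ × 37.25 × 29.8 = 555.025.

555.025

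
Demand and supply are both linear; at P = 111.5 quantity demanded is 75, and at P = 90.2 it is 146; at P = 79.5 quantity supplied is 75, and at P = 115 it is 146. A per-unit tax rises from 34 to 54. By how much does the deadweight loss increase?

Demand slope = (90.2 − 111.5)/(146 − 75) = −0.3, so P = 134 − 0.3Q.
Supply slope = (115 − 79.5)/(146 − 75) = 0.5, so P = 42 + 0.5Q.
Competitive equilibrium: 134 − 0.3Q = 42 + 0.5Q → Q* = 115, P* = 99.5.
For a per-unit tax t: ΔQ = t/0.8, so DWL = ½·t·(t/0.8) = t²/1.6.
At t = 34: DWL = 722.5. At t = 54: DWL = 1822.5.
Increase = 1822.5 − 722.5 = 1100.

1100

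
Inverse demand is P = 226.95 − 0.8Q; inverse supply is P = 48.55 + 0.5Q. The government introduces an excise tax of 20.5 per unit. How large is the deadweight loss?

Competitive equilibrium: 226.95 − 0.8Q = 48.55 + 0.5Q → Q* = 137.23077, P* = 117.16538.
With the tax, the buyer price exceeds the seller price by 20.5: (226.95 − 0.8Q) − (48.55 + 0.5Q) = 20.5 → Q' = 121.46154.
ΔQ = 137.23077 − 121.46154 = 15.76923; the wedge equals the tax, 20.5.
Welfare loss = ½ × 15.76923 × 20.5 = 161.63.

161.63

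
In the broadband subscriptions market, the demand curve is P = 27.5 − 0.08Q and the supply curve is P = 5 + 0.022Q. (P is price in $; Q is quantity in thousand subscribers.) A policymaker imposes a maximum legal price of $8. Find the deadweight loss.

$361.78 thousand

Competitive equilibrium: 27.5 − 0.08Q = 5 + 0.022Q → Q* = 220.5882, P* = 9.8529.
At the ceiling P = 8, quantity supplied = (8 − 5)/0.022 = 136.3636.
Willingness to pay at Q' = 136.3636: 27.5 − 0.08·136.3636 = 16.5909.
ΔQ = 220.5882 − 136.3636 = 84.2246; wedge = 16.5909 − 8 = 8.5909.
Welfare loss = ½ × 84.2246 × 8.5909 = $361.78 thousand.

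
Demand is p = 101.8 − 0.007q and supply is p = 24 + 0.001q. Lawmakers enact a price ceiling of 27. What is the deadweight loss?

Competitive equilibrium: 101.8 − 0.007q = 24 + 0.001q → q* = 9725, p* = 33.725.
At the ceiling p = 27, quantity supplied = (27 − 24)/0.001 = 3000.
Willingness to pay at q' = 3000: 101.8 − 0.007·3000 = 80.8.
Δq = 9725 − 3000 = 6725; wedge = 80.8 − 27 = 53.8.
Deadweight loss = ½ × 6725 × 53.8 = 180902.50.

180902.50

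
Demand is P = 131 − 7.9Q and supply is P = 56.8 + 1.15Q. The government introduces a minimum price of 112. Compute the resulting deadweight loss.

Competitive equilibrium: 131 − 7.9Q = 56.8 + 1.15Q → Q* = 8.1989, P* = 66.2287.
At the floor P = 112, quantity demanded = (131 − 112)/7.9 = 2.4051.
Sellers' marginal cost at Q' = 2.4051: 56.8 + 1.15·2.4051 = 59.5659.
ΔQ = 8.1989 − 2.4051 = 5.7938; wedge = 112 − 59.5659 = 52.4341.
The triangle = ½ × 5.7938 × 52.4341 = 151.90.

151.90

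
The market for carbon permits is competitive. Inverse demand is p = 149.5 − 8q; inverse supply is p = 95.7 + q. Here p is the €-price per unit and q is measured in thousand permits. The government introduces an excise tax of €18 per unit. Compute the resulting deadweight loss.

€18 thousand

Competitive equilibrium: 149.5 − 8q = 95.7 + q → q* = 5.9778, p* = 101.6778.
With the tax, the buyer price exceeds the seller price by 18: (149.5 − 8q) − (95.7 + q) = 18 → q' = 3.9778.
Δq = 5.9778 − 3.9778 = 2; the wedge equals the tax, 18.
Deadweight loss = ½ × 2 × 18 = €18 thousand.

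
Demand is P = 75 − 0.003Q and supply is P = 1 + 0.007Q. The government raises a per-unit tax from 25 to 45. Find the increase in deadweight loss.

70000

Competitive equilibrium: 75 − 0.003Q = 1 + 0.007Q → Q* = 7400, P* = 52.8.
For a per-unit tax t: ΔQ = t/0.01, so DWL = ½·t·(t/0.01) = t²/0.02.
At t = 25: DWL = 31250. At t = 45: DWL = 101250.
Increase = 101250 − 31250 = 70000.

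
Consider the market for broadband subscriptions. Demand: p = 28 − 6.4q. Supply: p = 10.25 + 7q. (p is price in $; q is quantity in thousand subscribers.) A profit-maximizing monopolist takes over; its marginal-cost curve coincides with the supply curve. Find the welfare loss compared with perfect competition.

Competitive equilibrium: 28 − 6.4q = 10.25 + 7q → q* = 1.3246, p* = 19.5224.
Marginal revenue: MR = 28 − 12.8q. Set MR = MC: 28 − 12.8q = 10.25 + 7q → q_m = 0.8965.
Price p_m = 28 − 6.4·0.8965 = 22.2624; MC(q_m) = 10.25 + 7·0.8965 = 16.5255.
Competitive q* = 1.3246, so Δq = 0.4281; wedge = 22.2624 − 16.5255 = 5.7369.
The triangle = ½ × 0.4281 × 5.7369 = $1.23 thousand.

$1.23 thousand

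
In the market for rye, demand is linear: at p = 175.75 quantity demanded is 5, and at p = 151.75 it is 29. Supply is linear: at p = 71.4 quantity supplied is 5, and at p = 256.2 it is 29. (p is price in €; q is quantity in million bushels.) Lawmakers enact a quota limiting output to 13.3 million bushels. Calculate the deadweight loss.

Demand slope = (151.75 − 175.75)/(29 − 5) = −1, so p = 180.75 − q.
Supply slope = (256.2 − 71.4)/(29 − 5) = 7.7, so p = 32.9 + 7.7q.
Competitive equilibrium: 180.75 − q = 32.9 + 7.7q → q* = 16.9943, p* = 163.7557.
At q = 13.3: demand price = 180.75 − 1·13.3 = 167.45; supply price = 32.9 + 7.7·13.3 = 135.31.
Δq = 16.9943 − 13.3 = 3.6943; wedge = 167.45 − 135.31 = 32.14.
DWL = ½ × 3.6943 × 32.14 = €59.37 million.

€59.37 million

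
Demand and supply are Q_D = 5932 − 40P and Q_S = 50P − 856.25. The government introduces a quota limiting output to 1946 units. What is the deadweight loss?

21126.62

In inverse form: demand P = 148.3 − 0.025Q, supply P = 17.125 + 0.02Q.
Competitive equilibrium: 148.3 − 0.025Q = 17.125 + 0.02Q → Q* = 2915, P* = 75.425.
At Q = 1946: demand price = 148.3 − 0.025·1946 = 99.65; supply price = 17.125 + 0.02·1946 = 56.045.
ΔQ = 2915 − 1946 = 969; wedge = 99.65 − 56.045 = 43.605.
The triangle = ½ × 969 × 43.605 = 21126.62.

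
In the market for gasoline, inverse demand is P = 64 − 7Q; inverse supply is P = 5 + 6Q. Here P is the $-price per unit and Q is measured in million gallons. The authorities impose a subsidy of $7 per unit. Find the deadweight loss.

Competitive equilibrium: 64 − 7Q = 5 + 6Q → Q* = 4.5385, P* = 32.2308.
The subsidy lowers effective supply by 7: P = 6Q − 2.
New quantity: 64 − 7Q = 6Q − 2 → Q' = 5.0769.
Overproduction ΔQ = 5.0769 − 4.5385 = 0.5384; wedge = subsidy = 7.
The triangle = ½ × 0.5384 × 7 = $1.88 million.

$1.88 million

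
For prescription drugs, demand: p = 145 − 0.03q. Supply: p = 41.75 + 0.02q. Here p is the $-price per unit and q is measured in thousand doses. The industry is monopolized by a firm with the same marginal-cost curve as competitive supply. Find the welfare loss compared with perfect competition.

Competitive equilibrium: 145 − 0.03q = 41.75 + 0.02q → q* = 2065, p* = 83.05.
Marginal revenue: MR = 145 − 0.06q. Set MR = MC: 145 − 0.06q = 41.75 + 0.02q → q_m = 1290.625.
Price p_m = 145 − 0.03·1290.625 = 106.28125; MC(q_m) = 41.75 + 0.02·1290.625 = 67.5625.
Competitive q* = 2065, so Δq = 774.375; wedge = 106.28125 − 67.5625 = 38.71875.
Welfare loss = ½ × 774.375 × 38.71875 = $14991.42 thousand.

$14991.42 thousand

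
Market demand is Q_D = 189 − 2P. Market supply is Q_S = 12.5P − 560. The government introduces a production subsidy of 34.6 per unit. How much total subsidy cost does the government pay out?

5028.93

In inverse form: demand P = 94.5 − 0.5Q, supply P = 44.8 + 0.08Q.
Competitive equilibrium: 94.5 − 0.5Q = 44.8 + 0.08Q → Q* = 85.6897, P* = 51.6552.
The subsidy lowers effective supply by 34.6: P = 10.2 + 0.08Q.
New quantity: 94.5 − 0.5Q = 10.2 + 0.08Q → Q' = 145.3448.
Total subsidy cost = 34.6 × 145.3448 = 5028.93.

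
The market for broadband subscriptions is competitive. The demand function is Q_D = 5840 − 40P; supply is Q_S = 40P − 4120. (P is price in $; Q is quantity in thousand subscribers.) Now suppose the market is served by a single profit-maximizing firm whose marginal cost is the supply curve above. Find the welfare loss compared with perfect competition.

In inverse form: demand P = 146 − 0.025Q, supply P = 103 + 0.025Q.
Competitive equilibrium: 146 − 0.025Q = 103 + 0.025Q → Q* = 860, P* = 124.5.
Marginal revenue: MR = 146 − 0.05Q. Set MR = MC: 146 − 0.05Q = 103 + 0.025Q → Q_m = 573.333333.
Price P_m = 146 − 0.025·573.333333 = 131.666667; MC(Q_m) = 103 + 0.025·573.333333 = 117.333333.
Competitive Q* = 860, so ΔQ = 286.666667; wedge = 131.666667 − 117.333333 = 14.333334.
Welfare loss = ½ × 286.666667 × 14.333334 = $2054.44 thousand.

$2054.44 thousand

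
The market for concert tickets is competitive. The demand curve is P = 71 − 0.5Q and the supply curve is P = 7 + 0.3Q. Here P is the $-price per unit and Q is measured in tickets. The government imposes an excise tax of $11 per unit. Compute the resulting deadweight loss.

$75.625

Competitive equilibrium: 71 − 0.5Q = 7 + 0.3Q → Q* = 80, P* = 31.
With the tax, the buyer price exceeds the seller price by 11: (71 − 0.5Q) − (7 + 0.3Q) = 11 → Q' = 66.25.
ΔQ = 80 − 66.25 = 13.75; the wedge equals the tax, 11.
The triangle = ½ × 13.75 × 11 = $75.625.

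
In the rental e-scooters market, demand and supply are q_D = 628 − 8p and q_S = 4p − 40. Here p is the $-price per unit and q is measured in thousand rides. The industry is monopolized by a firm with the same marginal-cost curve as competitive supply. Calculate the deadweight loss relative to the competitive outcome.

$391.02 thousand

In inverse form: demand p = 78.5 − 0.125q, supply p = 10 + 0.25q.
Competitive equilibrium: 78.5 − 0.125q = 10 + 0.25q → q* = 182.6667, p* = 55.6667.
Marginal revenue: MR = 78.5 − 0.25q. Set MR = MC: 78.5 − 0.25q = 10 + 0.25q → q_m = 137.
Price p_m = 78.5 − 0.125·137 = 61.375; MC(q_m) = 10 + 0.25·137 = 44.25.
Competitive q* = 182.6667, so Δq = 45.6667; wedge = 61.375 − 44.25 = 17.125.
Welfare loss = ½ × 45.6667 × 17.125 = $391.02 thousand.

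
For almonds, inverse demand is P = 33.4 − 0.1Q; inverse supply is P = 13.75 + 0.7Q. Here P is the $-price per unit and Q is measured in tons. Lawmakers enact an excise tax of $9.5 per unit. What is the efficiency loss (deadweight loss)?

$56.41

Competitive equilibrium: 33.4 − 0.1Q = 13.75 + 0.7Q → Q* = 24.5625, P* = 30.9438.
With the tax, the buyer price exceeds the seller price by 9.5: (33.4 − 0.1Q) − (13.75 + 0.7Q) = 9.5 → Q' = 12.6875.
ΔQ = 24.5625 − 12.6875 = 11.875; the wedge equals the tax, 9.5.
Welfare loss = ½ × 11.875 × 9.5 = $56.41.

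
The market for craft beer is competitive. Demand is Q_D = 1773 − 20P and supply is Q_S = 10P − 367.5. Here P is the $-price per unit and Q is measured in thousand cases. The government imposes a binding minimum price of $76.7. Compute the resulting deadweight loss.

$858.675 thousand

In inverse form: demand P = 88.65 − 0.05Q, supply P = 36.75 + 0.1Q.
Competitive equilibrium: 88.65 − 0.05Q = 36.75 + 0.1Q → Q* = 346, P* = 71.35.
At the floor P = 76.7, quantity demanded = (88.65 − 76.7)/0.05 = 239.
Sellers' marginal cost at Q' = 239: 36.75 + 0.1·239 = 60.65.
ΔQ = 346 − 239 = 107; wedge = 76.7 − 60.65 = 16.05.
DWL = ½ × 107 × 16.05 = $858.675 thousand.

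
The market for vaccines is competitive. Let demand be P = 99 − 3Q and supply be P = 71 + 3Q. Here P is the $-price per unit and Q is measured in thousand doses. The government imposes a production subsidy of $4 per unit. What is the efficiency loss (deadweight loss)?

$1.33 thousand

Competitive equilibrium: 99 − 3Q = 71 + 3Q → Q* = 4.6667, P* = 85.
The subsidy lowers effective supply by 4: P = 67 + 3Q.
New quantity: 99 − 3Q = 67 + 3Q → Q' = 5.3333.
Overproduction ΔQ = 5.3333 − 4.6667 = 0.6666; wedge = subsidy = 4.
Deadweight loss = ½ × 0.6666 × 4 = $1.33 thousand.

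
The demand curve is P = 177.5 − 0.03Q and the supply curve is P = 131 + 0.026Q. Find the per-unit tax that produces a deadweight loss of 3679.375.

Competitive equilibrium: 177.5 − 0.03Q = 131 + 0.026Q → Q* = 830.3571, P* = 152.5893.
A tax t gives ΔQ = t/0.056 and wedge t, so DWL = t²/0.112.
t²/0.112 = 3679.375 → t² = 412.09 → t = 20.3.

20.3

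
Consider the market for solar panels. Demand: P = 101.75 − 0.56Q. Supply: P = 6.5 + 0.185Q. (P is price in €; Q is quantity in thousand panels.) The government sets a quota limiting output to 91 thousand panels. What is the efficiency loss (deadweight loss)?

Competitive equilibrium: 101.75 − 0.56Q = 6.5 + 0.185Q → Q* = 127.8523, P* = 30.1527.
At Q = 91: demand price = 101.75 − 0.56·91 = 50.79; supply price = 6.5 + 0.185·91 = 23.335.
ΔQ = 127.8523 − 91 = 36.8523; wedge = 50.79 − 23.335 = 27.455.
The triangle = ½ × 36.8523 × 27.455 = €505.89 thousand.

€505.89 thousand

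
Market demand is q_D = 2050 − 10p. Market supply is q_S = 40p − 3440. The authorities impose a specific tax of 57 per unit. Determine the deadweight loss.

12996

In inverse form: demand p = 205 − 0.1q, supply p = 86 + 0.025q.
Competitive equilibrium: 205 − 0.1q = 86 + 0.025q → q* = 952, p* = 109.8.
With the tax, the buyer price exceeds the seller price by 57: (205 − 0.1q) − (86 + 0.025q) = 57 → q' = 496.
Δq = 952 − 496 = 456; the wedge equals the tax, 57.
Welfare loss = ½ × 456 × 57 = 12996.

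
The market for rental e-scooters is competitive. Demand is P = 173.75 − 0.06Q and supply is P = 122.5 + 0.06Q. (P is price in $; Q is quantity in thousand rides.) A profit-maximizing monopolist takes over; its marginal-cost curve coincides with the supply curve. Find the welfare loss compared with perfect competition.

$1216 thousand

Competitive equilibrium: 173.75 − 0.06Q = 122.5 + 0.06Q → Q* = 427.08333, P* = 148.125.
Marginal revenue: MR = 173.75 − 0.12Q. Set MR = MC: 173.75 − 0.12Q = 122.5 + 0.06Q → Q_m = 284.72222.
Price P_m = 173.75 − 0.06·284.72222 = 156.66667; MC(Q_m) = 122.5 + 0.06·284.72222 = 139.58333.
Competitive Q* = 427.08333, so ΔQ = 142.36111; wedge = 156.66667 − 139.58333 = 17.08334.
Welfare loss = ½ × 142.36111 × 17.08334 = $1216 thousand.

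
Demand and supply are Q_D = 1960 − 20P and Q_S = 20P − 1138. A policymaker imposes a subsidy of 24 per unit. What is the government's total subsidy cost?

15624

In inverse form: demand P = 98 − 0.05Q, supply P = 56.9 + 0.05Q.
Competitive equilibrium: 98 − 0.05Q = 56.9 + 0.05Q → Q* = 411, P* = 77.45.
The subsidy lowers effective supply by 24: P = 32.9 + 0.05Q.
New quantity: 98 − 0.05Q = 32.9 + 0.05Q → Q' = 651.
Total subsidy cost = 24 × 651 = 15624.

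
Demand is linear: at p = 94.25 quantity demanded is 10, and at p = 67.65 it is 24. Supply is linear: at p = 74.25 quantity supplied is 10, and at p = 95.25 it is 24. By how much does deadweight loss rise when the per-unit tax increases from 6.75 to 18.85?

Demand slope = (67.65 − 94.25)/(24 − 10) = −1.9, so p = 113.25 − 1.9q.
Supply slope = (95.25 − 74.25)/(24 − 10) = 1.5, so p = 59.25 + 1.5q.
Competitive equilibrium: 113.25 − 1.9q = 59.25 + 1.5q → q* = 15.8824, p* = 83.0735.
For a per-unit tax t: Δq = t/3.4, so DWL = ½·t·(t/3.4) = t²/6.8.
At t = 6.75: DWL = 6.7. At t = 18.85: DWL = 52.253.
Increase = 52.253 − 6.7 = 45.55.

45.55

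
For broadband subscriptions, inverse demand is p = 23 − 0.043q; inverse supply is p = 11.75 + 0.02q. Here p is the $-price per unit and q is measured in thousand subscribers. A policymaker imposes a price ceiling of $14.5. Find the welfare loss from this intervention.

Competitive equilibrium: 23 − 0.043q = 11.75 + 0.02q → q* = 178.5714, p* = 15.3214.
At the ceiling p = 14.5, quantity supplied = (14.5 − 11.75)/0.02 = 137.5.
Willingness to pay at q' = 137.5: 23 − 0.043·137.5 = 17.0875.
Δq = 178.5714 − 137.5 = 41.0714; wedge = 17.0875 − 14.5 = 2.5875.
DWL = ½ × 41.0714 × 2.5875 = $53.14 thousand.

$53.14 thousand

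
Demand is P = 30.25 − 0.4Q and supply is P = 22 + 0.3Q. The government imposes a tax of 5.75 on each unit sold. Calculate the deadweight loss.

23.62

Competitive equilibrium: 30.25 − 0.4Q = 22 + 0.3Q → Q* = 11.7857, P* = 25.5357.
With the tax, the buyer price exceeds the seller price by 5.75: (30.25 − 0.4Q) − (22 + 0.3Q) = 5.75 → Q' = 3.5714.
ΔQ = 11.7857 − 3.5714 = 8.2143; the wedge equals the tax, 5.75.
DWL = ½ × 8.2143 × 5.75 = 23.62.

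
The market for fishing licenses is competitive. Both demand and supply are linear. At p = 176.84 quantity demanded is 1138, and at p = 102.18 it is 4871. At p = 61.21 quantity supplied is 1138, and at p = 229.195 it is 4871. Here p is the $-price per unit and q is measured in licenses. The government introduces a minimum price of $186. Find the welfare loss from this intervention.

$162624.31

Demand slope = (102.18 − 176.84)/(4871 − 1138) = −0.02, so p = 199.6 − 0.02q.
Supply slope = (229.195 − 61.21)/(4871 − 1138) = 0.045, so p = 10 + 0.045q.
Competitive equilibrium: 199.6 − 0.02q = 10 + 0.045q → q* = 2916.9231, p* = 141.2615.
At the floor p = 186, quantity demanded = (199.6 − 186)/0.02 = 680.
Sellers' marginal cost at q' = 680: 10 + 0.045·680 = 40.6.
Δq = 2916.9231 − 680 = 2236.9231; wedge = 186 − 40.6 = 145.4.
Deadweight loss = ½ × 2236.9231 × 145.4 = $162624.31.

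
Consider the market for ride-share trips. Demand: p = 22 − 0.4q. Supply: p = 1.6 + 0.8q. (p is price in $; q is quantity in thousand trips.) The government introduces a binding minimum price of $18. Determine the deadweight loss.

$29.40 thousand

Competitive equilibrium: 22 − 0.4q = 1.6 + 0.8q → q* = 17, p* = 15.2.
At the floor p = 18, quantity demanded = (22 − 18)/0.4 = 10.
Sellers' marginal cost at q' = 10: 1.6 + 0.8·10 = 9.6.
Δq = 17 − 10 = 7; wedge = 18 − 9.6 = 8.4.
The triangle = ½ × 7 × 8.4 = $29.40 thousand.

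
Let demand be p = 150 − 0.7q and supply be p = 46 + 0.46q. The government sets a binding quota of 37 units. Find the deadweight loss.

Competitive equilibrium: 150 − 0.7q = 46 + 0.46q → q* = 89.6552, p* = 87.2414.
At q = 37: demand price = 150 − 0.7·37 = 124.1; supply price = 46 + 0.46·37 = 63.02.
Δq = 89.6552 − 37 = 52.6552; wedge = 124.1 − 63.02 = 61.08.
Welfare loss = ½ × 52.6552 × 61.08 = 1608.09.

1608.09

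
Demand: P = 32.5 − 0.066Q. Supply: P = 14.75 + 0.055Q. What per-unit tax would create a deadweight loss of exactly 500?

11

Competitive equilibrium: 32.5 − 0.066Q = 14.75 + 0.055Q → Q* = 146.6942, P* = 22.8182.
A tax t gives ΔQ = t/0.121 and wedge t, so DWL = t²/0.242.
t²/0.242 = 500 → t² = 121 → t = 11.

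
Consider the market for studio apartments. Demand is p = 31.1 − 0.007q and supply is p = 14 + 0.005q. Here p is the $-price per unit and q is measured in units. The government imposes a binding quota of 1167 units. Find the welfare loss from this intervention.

$399.384

Competitive equilibrium: 31.1 − 0.007q = 14 + 0.005q → q* = 1425, p* = 21.125.
At q = 1167: demand price = 31.1 − 0.007·1167 = 22.931; supply price = 14 + 0.005·1167 = 19.835.
Δq = 1425 − 1167 = 258; wedge = 22.931 − 19.835 = 3.096.
Deadweight loss = ½ × 258 × 3.096 = $399.384.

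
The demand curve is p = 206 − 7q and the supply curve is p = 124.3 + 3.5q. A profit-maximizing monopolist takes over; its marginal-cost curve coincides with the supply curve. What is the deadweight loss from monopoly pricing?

50.86

Competitive equilibrium: 206 − 7q = 124.3 + 3.5q → q* = 7.781, p* = 151.5333.
Marginal revenue: MR = 206 − 14q. Set MR = MC: 206 − 14q = 124.3 + 3.5q → q_m = 4.6686.
Price p_m = 206 − 7·4.6686 = 173.3198; MC(q_m) = 124.3 + 3.5·4.6686 = 140.6401.
Competitive q* = 7.781, so Δq = 3.1124; wedge = 173.3198 − 140.6401 = 32.6797.
Welfare loss = ½ × 3.1124 × 32.6797 = 50.86.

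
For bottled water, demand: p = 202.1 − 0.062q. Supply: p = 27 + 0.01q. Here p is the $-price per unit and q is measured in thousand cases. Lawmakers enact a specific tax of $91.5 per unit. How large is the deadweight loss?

Competitive equilibrium: 202.1 − 0.062q = 27 + 0.01q → q* = 2431.94444, p* = 51.31944.
With the tax, the buyer price exceeds the seller price by 91.5: (202.1 − 0.062q) − (27 + 0.01q) = 91.5 → q' = 1161.11111.
Δq = 2431.94444 − 1161.11111 = 1270.83333; the wedge equals the tax, 91.5.
Welfare loss = ½ × 1270.83333 × 91.5 = $58140.625 thousand.

$58140.625 thousand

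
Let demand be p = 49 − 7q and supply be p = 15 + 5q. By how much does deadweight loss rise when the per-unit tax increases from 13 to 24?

16.96

Competitive equilibrium: 49 − 7q = 15 + 5q → q* = 2.8333, p* = 29.1667.
For a per-unit tax t: Δq = t/12, so DWL = ½·t·(t/12) = t²/24.
At t = 13: DWL = 7.042. At t = 24: DWL = 24.
Increase = 24 − 7.042 = 16.96.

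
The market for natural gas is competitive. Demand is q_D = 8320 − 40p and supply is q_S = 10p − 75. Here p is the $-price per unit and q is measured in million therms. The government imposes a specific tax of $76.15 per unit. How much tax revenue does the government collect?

$75754.02 million

In inverse form: demand p = 208 − 0.025q, supply p = 7.5 + 0.1q.
Competitive equilibrium: 208 − 0.025q = 7.5 + 0.1q → q* = 1604, p* = 167.9.
With the tax, the buyer price exceeds the seller price by 76.15: (208 − 0.025q) − (7.5 + 0.1q) = 76.15 → q' = 994.8.
Tax revenue = 76.15 × 994.8 = $75754.02 million.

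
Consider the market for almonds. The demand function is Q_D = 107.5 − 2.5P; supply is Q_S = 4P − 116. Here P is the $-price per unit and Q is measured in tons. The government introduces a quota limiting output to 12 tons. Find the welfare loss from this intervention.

In inverse form: demand P = 43 − 0.4Q, supply P = 29 + 0.25Q.
Competitive equilibrium: 43 − 0.4Q = 29 + 0.25Q → Q* = 21.5385, P* = 34.3846.
At Q = 12: demand price = 43 − 0.4·12 = 38.2; supply price = 29 + 0.25·12 = 32.
ΔQ = 21.5385 − 12 = 9.5385; wedge = 38.2 − 32 = 6.2.
DWL = ½ × 9.5385 × 6.2 = $29.57.

$29.57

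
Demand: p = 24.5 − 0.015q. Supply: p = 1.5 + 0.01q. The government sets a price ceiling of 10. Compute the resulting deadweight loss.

Competitive equilibrium: 24.5 − 0.015q = 1.5 + 0.01q → q* = 920, p* = 10.7.
At the ceiling p = 10, quantity supplied = (10 − 1.5)/0.01 = 850.
Willingness to pay at q' = 850: 24.5 − 0.015·850 = 11.75.
Δq = 920 − 850 = 70; wedge = 11.75 − 10 = 1.75.
Deadweight loss = ½ × 70 × 1.75 = 61.25.

61.25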